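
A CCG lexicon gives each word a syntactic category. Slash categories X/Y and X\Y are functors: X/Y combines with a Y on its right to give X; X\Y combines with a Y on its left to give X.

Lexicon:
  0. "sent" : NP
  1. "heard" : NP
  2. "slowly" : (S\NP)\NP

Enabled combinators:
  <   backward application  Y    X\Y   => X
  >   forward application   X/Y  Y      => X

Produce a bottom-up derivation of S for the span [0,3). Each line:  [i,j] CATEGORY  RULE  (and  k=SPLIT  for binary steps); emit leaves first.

[0,3] S   <
  [0,1] "sent" : NP
  [1,3] S\NP   <
    [1,2] "heard" : NP
    [2,3] "slowly" : (S\NP)\NP

[0,1] NP  lex  "sent"
[1,2] NP  lex  "heard"
[2,3] (S\NP)\NP  lex  "slowly"
[1,3] S\NP  <  k=2
[0,3] S  <  k=1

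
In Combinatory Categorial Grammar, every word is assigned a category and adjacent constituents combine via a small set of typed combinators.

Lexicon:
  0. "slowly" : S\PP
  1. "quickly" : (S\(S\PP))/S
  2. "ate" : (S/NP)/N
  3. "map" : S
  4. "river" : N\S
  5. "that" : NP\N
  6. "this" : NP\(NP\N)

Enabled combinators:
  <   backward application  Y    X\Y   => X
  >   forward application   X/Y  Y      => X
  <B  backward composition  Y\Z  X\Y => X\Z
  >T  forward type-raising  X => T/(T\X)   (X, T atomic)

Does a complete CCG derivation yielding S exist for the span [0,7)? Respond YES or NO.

[0,7] S   <
  [0,1] "slowly" : S\PP
  [1,7] S\(S\PP)   >
    [1,2] "quickly" : (S\(S\PP))/S
    [2,7] S   >
      [2,5] S/NP   >
        [2,3] "ate" : (S/NP)/N
        [3,5] N   <
          [3,4] "map" : S
          [4,5] "river" : N\S
      [5,7] NP   <
        [5,6] "that" : NP\N
        [6,7] "this" : NP\(NP\N)

YES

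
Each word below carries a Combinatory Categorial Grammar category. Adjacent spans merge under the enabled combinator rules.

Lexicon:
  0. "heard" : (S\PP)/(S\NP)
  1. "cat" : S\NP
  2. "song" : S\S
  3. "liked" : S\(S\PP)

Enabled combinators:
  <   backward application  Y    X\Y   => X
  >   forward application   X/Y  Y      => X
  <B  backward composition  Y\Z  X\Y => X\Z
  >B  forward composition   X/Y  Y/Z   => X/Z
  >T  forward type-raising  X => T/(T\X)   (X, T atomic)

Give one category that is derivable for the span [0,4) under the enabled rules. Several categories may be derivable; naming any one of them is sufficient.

S

[0,4] S   <
  [0,3] S\PP   >
    [0,1] "heard" : (S\PP)/(S\NP)
    [1,3] S\NP   <B
      [1,2] "cat" : S\NP
      [2,3] "song" : S\S
  [3,4] "liked" : S\(S\PP)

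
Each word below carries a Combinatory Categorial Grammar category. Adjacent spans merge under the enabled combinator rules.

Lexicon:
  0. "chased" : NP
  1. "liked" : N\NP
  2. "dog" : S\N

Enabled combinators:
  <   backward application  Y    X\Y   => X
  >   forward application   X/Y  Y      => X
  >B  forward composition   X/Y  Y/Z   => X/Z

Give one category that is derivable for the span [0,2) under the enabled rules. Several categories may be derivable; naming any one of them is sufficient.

N

[0,3] S   <
  [0,2] N   <
    [0,1] "chased" : NP
    [1,2] "liked" : N\NP
  [2,3] "dog" : S\N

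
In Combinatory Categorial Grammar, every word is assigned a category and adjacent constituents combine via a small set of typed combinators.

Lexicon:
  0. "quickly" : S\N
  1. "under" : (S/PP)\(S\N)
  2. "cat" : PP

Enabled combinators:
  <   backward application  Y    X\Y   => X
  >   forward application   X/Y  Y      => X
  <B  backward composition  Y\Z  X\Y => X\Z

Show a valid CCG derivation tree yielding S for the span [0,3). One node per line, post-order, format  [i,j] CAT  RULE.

[0,1] S\N  lex  "quickly"
[1,2] (S/PP)\(S\N)  lex  "under"
[0,2] S/PP  <  k=1
[2,3] PP  lex  "cat"
[0,3] S  >  k=2

[0,3] S   >
  [0,2] S/PP   <
    [0,1] "quickly" : S\N
    [1,2] "under" : (S/PP)\(S\N)
  [2,3] "cat" : PP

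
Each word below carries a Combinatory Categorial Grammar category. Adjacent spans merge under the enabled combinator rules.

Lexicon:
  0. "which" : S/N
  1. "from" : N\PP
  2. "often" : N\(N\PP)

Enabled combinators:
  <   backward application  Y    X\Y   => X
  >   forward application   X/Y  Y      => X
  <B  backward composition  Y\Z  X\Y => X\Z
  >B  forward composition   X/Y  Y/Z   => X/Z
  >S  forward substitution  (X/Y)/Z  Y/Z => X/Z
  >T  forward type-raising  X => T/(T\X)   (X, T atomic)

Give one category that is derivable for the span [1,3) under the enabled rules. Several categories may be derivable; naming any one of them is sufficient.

[0,3] S   >
  [0,1] "which" : S/N
  [1,3] N   <
    [1,2] "from" : N\PP
    [2,3] "often" : N\(N\PP)

N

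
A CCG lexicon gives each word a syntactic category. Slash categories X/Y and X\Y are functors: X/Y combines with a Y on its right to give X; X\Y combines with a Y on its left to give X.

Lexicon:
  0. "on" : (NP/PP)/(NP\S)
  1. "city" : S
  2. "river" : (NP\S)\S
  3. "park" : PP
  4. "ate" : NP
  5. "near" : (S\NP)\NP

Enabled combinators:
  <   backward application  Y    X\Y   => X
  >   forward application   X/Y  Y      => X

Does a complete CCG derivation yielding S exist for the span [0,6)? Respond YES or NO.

YES

[0,6] S   <
  [0,4] NP   >
    [0,3] NP/PP   >
      [0,1] "on" : (NP/PP)/(NP\S)
      [1,3] NP\S   <
        [1,2] "city" : S
        [2,3] "river" : (NP\S)\S
    [3,4] "park" : PP
  [4,6] S\NP   <
    [4,5] "ate" : NP
    [5,6] "near" : (S\NP)\NP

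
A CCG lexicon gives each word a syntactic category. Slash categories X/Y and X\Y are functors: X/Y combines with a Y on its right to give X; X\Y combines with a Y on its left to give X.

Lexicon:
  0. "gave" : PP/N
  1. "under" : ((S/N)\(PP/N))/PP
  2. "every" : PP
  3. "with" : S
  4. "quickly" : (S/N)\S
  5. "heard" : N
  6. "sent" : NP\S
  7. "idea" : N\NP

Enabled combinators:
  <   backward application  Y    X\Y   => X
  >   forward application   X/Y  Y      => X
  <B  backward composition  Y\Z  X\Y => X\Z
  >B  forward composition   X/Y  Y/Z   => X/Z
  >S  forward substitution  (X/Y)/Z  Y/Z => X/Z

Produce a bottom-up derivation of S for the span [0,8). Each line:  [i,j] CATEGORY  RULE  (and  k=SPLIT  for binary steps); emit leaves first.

[0,1] PP/N  lex  "gave"
[1,2] ((S/N)\(PP/N))/PP  lex  "under"
[2,3] PP  lex  "every"
[1,3] (S/N)\(PP/N)  >  k=2
[0,3] S/N  <  k=1
[3,4] S  lex  "with"
[4,5] (S/N)\S  lex  "quickly"
[3,5] S/N  <  k=4
[5,6] N  lex  "heard"
[3,6] S  >  k=5
[6,7] NP\S  lex  "sent"
[7,8] N\NP  lex  "idea"
[6,8] N\S  <B  k=7
[3,8] N  <  k=6
[0,8] S  >  k=3

[0,8] S   >
  [0,3] S/N   <
    [0,1] "gave" : PP/N
    [1,3] (S/N)\(PP/N)   >
      [1,2] "under" : ((S/N)\(PP/N))/PP
      [2,3] "every" : PP
  [3,8] N   <
    [3,6] S   >
      [3,5] S/N   <
        [3,4] "with" : S
        [4,5] "quickly" : (S/N)\S
      [5,6] "heard" : N
    [6,8] N\S   <B
      [6,7] "sent" : NP\S
      [7,8] "idea" : N\NP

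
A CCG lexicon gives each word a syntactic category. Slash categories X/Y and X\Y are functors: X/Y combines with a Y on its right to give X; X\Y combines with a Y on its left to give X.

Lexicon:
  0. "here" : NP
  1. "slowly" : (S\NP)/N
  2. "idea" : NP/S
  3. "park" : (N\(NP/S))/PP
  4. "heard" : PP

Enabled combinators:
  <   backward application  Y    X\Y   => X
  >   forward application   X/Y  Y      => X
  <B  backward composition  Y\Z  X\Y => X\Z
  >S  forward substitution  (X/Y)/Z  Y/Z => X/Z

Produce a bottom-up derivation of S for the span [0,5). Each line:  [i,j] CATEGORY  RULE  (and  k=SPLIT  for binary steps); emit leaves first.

[0,5] S   <
  [0,1] "here" : NP
  [1,5] S\NP   >
    [1,2] "slowly" : (S\NP)/N
    [2,5] N   <
      [2,3] "idea" : NP/S
      [3,5] N\(NP/S)   >
        [3,4] "park" : (N\(NP/S))/PP
        [4,5] "heard" : PP

[0,1] NP  lex  "here"
[1,2] (S\NP)/N  lex  "slowly"
[2,3] NP/S  lex  "idea"
[3,4] (N\(NP/S))/PP  lex  "park"
[4,5] PP  lex  "heard"
[3,5] N\(NP/S)  >  k=4
[2,5] N  <  k=3
[1,5] S\NP  >  k=2
[0,5] S  <  k=1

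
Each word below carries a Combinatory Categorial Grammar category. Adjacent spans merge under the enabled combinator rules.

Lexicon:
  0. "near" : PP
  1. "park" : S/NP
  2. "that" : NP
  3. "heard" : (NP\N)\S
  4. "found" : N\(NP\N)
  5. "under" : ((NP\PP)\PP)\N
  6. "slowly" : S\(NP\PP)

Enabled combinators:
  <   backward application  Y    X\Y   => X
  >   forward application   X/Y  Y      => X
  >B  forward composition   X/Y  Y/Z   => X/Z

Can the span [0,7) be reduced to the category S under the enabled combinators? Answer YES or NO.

YES

[0,7] S   <
  [0,6] NP\PP   <
    [0,1] "near" : PP
    [1,6] (NP\PP)\PP   <
      [1,5] N   <
        [1,4] NP\N   <
          [1,3] S   >
            [1,2] "park" : S/NP
            [2,3] "that" : NP
          [3,4] "heard" : (NP\N)\S
        [4,5] "found" : N\(NP\N)
      [5,6] "under" : ((NP\PP)\PP)\N
  [6,7] "slowly" : S\(NP\PP)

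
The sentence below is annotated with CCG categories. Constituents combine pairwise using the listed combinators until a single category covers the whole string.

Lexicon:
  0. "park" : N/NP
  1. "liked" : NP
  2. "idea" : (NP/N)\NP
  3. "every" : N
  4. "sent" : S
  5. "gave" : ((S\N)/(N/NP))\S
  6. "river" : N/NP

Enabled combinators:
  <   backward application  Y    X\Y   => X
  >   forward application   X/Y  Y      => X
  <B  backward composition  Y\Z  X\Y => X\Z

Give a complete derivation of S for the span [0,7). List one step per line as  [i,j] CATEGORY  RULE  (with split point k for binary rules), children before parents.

[0,7] S   <
  [0,4] N   >
    [0,1] "park" : N/NP
    [1,4] NP   >
      [1,3] NP/N   <
        [1,2] "liked" : NP
        [2,3] "idea" : (NP/N)\NP
      [3,4] "every" : N
  [4,7] S\N   >
    [4,6] (S\N)/(N/NP)   <
      [4,5] "sent" : S
      [5,6] "gave" : ((S\N)/(N/NP))\S
    [6,7] "river" : N/NP

[0,1] N/NP  lex  "park"
[1,2] NP  lex  "liked"
[2,3] (NP/N)\NP  lex  "idea"
[1,3] NP/N  <  k=2
[3,4] N  lex  "every"
[1,4] NP  >  k=3
[0,4] N  >  k=1
[4,5] S  lex  "sent"
[5,6] ((S\N)/(N/NP))\S  lex  "gave"
[4,6] (S\N)/(N/NP)  <  k=5
[6,7] N/NP  lex  "river"
[4,7] S\N  >  k=6
[0,7] S  <  k=4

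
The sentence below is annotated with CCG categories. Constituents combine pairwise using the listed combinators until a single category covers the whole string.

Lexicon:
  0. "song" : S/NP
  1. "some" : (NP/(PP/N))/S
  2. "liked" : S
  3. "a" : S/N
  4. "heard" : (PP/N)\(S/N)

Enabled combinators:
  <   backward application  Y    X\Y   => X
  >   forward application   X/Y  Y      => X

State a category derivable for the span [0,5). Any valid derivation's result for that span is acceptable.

S

[0,5] S   >
  [0,1] "song" : S/NP
  [1,5] NP   >
    [1,3] NP/(PP/N)   >
      [1,2] "some" : (NP/(PP/N))/S
      [2,3] "liked" : S
    [3,5] PP/N   <
      [3,4] "a" : S/N
      [4,5] "heard" : (PP/N)\(S/N)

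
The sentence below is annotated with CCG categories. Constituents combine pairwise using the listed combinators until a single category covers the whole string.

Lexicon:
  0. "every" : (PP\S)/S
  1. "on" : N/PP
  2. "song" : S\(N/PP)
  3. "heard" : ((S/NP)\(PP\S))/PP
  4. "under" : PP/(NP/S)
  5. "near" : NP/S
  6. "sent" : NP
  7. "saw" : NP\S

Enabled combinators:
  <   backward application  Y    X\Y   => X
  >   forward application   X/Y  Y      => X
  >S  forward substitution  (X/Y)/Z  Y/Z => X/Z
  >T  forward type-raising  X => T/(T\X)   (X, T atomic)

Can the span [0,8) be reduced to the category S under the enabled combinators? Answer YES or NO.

(PP\S)/S N/PP S\(N/PP) ((S/NP)\(PP\S))/PP PP/(NP/S) NP/S NP NP\S
CKY chart[0,8] = {N/(N\NP), NP, NP/(NP\NP), PP/(PP\NP), S/(S\NP)}; S ∉ chart

NO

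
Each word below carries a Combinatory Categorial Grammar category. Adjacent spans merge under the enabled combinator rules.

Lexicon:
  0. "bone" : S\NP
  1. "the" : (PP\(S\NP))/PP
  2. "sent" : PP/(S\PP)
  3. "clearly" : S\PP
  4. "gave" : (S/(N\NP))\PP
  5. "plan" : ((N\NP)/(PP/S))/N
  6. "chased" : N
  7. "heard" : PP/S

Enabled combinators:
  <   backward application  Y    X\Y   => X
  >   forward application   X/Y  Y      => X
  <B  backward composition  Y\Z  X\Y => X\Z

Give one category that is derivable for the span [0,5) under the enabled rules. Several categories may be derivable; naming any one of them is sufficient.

S/(N\NP)

[0,8] S   >
  [0,5] S/(N\NP)   <
    [0,4] PP   <
      [0,1] "bone" : S\NP
      [1,4] PP\(S\NP)   >
        [1,2] "the" : (PP\(S\NP))/PP
        [2,4] PP   >
          [2,3] "sent" : PP/(S\PP)
          [3,4] "clearly" : S\PP
    [4,5] "gave" : (S/(N\NP))\PP
  [5,8] N\NP   >
    [5,7] (N\NP)/(PP/S)   >
      [5,6] "plan" : ((N\NP)/(PP/S))/N
      [6,7] "chased" : N
    [7,8] "heard" : PP/S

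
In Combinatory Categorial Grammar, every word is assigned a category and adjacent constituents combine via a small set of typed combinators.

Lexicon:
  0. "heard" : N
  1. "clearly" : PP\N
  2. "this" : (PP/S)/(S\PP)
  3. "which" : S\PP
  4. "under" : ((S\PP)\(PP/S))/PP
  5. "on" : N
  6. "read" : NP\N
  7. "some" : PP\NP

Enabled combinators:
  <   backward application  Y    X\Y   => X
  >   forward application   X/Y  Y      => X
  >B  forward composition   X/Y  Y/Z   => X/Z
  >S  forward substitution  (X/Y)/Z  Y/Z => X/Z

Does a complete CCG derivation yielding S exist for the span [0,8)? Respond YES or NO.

[0,8] S   <
  [0,2] PP   <
    [0,1] "heard" : N
    [1,2] "clearly" : PP\N
  [2,8] S\PP   <
    [2,4] PP/S   >
      [2,3] "this" : (PP/S)/(S\PP)
      [3,4] "which" : S\PP
    [4,8] (S\PP)\(PP/S)   >
      [4,5] "under" : ((S\PP)\(PP/S))/PP
      [5,8] PP   <
        [5,7] NP   <
          [5,6] "on" : N
          [6,7] "read" : NP\N
        [7,8] "some" : PP\NP

YES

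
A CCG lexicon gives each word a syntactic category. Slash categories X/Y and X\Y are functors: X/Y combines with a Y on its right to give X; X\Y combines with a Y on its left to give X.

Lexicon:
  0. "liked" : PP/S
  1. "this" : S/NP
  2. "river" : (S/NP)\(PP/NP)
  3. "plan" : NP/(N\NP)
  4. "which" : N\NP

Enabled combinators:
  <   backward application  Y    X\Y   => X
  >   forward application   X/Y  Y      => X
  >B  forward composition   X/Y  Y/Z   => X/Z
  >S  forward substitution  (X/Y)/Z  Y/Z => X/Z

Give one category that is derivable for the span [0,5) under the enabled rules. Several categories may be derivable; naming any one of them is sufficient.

[0,5] S   >
  [0,3] S/NP   <
    [0,2] PP/NP   >B
      [0,1] "liked" : PP/S
      [1,2] "this" : S/NP
    [2,3] "river" : (S/NP)\(PP/NP)
  [3,5] NP   >
    [3,4] "plan" : NP/(N\NP)
    [4,5] "which" : N\NP

S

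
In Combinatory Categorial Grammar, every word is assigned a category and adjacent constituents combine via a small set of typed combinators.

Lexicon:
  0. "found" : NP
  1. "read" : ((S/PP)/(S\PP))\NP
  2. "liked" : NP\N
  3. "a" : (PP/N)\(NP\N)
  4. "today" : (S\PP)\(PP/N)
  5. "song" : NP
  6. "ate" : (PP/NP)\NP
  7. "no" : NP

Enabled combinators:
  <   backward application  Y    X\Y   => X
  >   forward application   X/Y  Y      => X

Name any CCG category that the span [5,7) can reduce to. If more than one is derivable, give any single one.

[0,8] S   >
  [0,5] S/PP   >
    [0,2] (S/PP)/(S\PP)   <
      [0,1] "found" : NP
      [1,2] "read" : ((S/PP)/(S\PP))\NP
    [2,5] S\PP   <
      [2,4] PP/N   <
        [2,3] "liked" : NP\N
        [3,4] "a" : (PP/N)\(NP\N)
      [4,5] "today" : (S\PP)\(PP/N)
  [5,8] PP   >
    [5,7] PP/NP   <
      [5,6] "song" : NP
      [6,7] "ate" : (PP/NP)\NP
    [7,8] "no" : NP

PP/NP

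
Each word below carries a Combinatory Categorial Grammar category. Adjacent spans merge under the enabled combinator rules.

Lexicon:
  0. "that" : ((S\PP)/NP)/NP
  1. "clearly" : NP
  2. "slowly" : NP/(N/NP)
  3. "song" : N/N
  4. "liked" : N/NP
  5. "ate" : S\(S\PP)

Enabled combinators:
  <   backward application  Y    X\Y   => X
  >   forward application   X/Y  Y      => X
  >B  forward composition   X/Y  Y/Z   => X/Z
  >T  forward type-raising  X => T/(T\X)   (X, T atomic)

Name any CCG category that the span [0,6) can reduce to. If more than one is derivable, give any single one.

[0,6] S   <
  [0,5] S\PP   >
    [0,2] (S\PP)/NP   >
      [0,1] "that" : ((S\PP)/NP)/NP
      [1,2] "clearly" : NP
    [2,5] NP   >
      [2,3] "slowly" : NP/(N/NP)
      [3,5] N/NP   >B
        [3,4] "song" : N/N
        [4,5] "liked" : N/NP
  [5,6] "ate" : S\(S\PP)

S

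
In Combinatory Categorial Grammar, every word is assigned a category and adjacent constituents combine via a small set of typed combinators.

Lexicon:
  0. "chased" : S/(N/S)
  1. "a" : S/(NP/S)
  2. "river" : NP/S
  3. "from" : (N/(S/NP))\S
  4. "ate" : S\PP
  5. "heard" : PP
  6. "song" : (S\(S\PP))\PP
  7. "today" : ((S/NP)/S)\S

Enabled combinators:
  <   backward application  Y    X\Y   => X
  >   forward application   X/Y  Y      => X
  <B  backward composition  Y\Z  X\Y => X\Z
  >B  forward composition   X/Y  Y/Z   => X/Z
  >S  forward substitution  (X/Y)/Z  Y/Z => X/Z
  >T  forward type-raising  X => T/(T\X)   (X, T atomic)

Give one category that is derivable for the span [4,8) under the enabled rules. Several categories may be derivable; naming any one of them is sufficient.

(S/NP)/S

[0,8] S   >
  [0,1] "chased" : S/(N/S)
  [1,8] N/S   >B
    [1,4] N/(S/NP)   <
      [1,3] S   >
        [1,2] "a" : S/(NP/S)
        [2,3] "river" : NP/S
      [3,4] "from" : (N/(S/NP))\S
    [4,8] (S/NP)/S   <
      [4,7] S   <
        [4,5] "ate" : S\PP
        [5,7] S\(S\PP)   <
          [5,6] "heard" : PP
          [6,7] "song" : (S\(S\PP))\PP
      [7,8] "today" : ((S/NP)/S)\S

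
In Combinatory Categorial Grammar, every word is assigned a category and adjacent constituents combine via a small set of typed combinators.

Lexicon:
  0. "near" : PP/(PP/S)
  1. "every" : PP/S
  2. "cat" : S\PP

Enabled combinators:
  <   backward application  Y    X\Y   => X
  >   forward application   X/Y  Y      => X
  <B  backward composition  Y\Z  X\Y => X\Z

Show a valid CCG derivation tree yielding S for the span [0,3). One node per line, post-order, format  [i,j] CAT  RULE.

[0,1] PP/(PP/S)  lex  "near"
[1,2] PP/S  lex  "every"
[0,2] PP  >  k=1
[2,3] S\PP  lex  "cat"
[0,3] S  <  k=2

[0,3] S   <
  [0,2] PP   >
    [0,1] "near" : PP/(PP/S)
    [1,2] "every" : PP/S
  [2,3] "cat" : S\PP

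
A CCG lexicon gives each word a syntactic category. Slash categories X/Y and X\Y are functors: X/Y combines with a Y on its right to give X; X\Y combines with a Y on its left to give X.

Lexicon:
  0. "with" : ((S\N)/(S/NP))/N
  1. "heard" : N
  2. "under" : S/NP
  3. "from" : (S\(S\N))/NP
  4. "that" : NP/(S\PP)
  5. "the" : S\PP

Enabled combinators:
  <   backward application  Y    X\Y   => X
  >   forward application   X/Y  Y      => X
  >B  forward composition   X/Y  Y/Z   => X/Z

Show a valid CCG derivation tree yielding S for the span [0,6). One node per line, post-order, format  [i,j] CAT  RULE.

[0,1] ((S\N)/(S/NP))/N  lex  "with"
[1,2] N  lex  "heard"
[0,2] (S\N)/(S/NP)  >  k=1
[2,3] S/NP  lex  "under"
[0,3] S\N  >  k=2
[3,4] (S\(S\N))/NP  lex  "from"
[4,5] NP/(S\PP)  lex  "that"
[5,6] S\PP  lex  "the"
[4,6] NP  >  k=5
[3,6] S\(S\N)  >  k=4
[0,6] S  <  k=3

[0,6] S   <
  [0,3] S\N   >
    [0,2] (S\N)/(S/NP)   >
      [0,1] "with" : ((S\N)/(S/NP))/N
      [1,2] "heard" : N
    [2,3] "under" : S/NP
  [3,6] S\(S\N)   >
    [3,4] "from" : (S\(S\N))/NP
    [4,6] NP   >
      [4,5] "that" : NP/(S\PP)
      [5,6] "the" : S\PP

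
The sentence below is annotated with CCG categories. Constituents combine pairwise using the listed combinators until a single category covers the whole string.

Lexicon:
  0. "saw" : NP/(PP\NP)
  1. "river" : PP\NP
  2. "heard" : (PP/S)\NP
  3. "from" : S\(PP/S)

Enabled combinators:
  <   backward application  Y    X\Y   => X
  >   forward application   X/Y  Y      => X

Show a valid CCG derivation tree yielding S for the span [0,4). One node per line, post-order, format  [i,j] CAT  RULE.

[0,4] S   <
  [0,3] PP/S   <
    [0,2] NP   >
      [0,1] "saw" : NP/(PP\NP)
      [1,2] "river" : PP\NP
    [2,3] "heard" : (PP/S)\NP
  [3,4] "from" : S\(PP/S)

[0,1] NP/(PP\NP)  lex  "saw"
[1,2] PP\NP  lex  "river"
[0,2] NP  >  k=1
[2,3] (PP/S)\NP  lex  "heard"
[0,3] PP/S  <  k=2
[3,4] S\(PP/S)  lex  "from"
[0,4] S  <  k=3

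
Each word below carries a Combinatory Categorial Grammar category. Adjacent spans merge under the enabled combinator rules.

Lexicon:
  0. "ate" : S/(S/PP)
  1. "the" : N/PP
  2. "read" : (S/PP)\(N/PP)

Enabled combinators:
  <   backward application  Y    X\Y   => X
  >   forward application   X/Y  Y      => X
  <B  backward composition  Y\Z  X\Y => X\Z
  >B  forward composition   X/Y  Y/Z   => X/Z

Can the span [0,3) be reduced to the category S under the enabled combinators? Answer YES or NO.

YES

[0,3] S   >
  [0,1] "ate" : S/(S/PP)
  [1,3] S/PP   <
    [1,2] "the" : N/PP
    [2,3] "read" : (S/PP)\(N/PP)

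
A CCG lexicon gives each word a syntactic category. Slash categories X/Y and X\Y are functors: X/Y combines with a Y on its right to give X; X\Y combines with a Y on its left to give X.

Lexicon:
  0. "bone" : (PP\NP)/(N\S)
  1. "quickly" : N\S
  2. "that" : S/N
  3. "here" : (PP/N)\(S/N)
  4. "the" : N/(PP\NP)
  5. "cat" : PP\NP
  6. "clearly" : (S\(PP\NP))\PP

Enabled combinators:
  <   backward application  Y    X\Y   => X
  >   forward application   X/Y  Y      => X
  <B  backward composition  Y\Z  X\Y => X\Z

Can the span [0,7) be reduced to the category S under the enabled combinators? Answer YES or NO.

YES

[0,7] S   <
  [0,2] PP\NP   >
    [0,1] "bone" : (PP\NP)/(N\S)
    [1,2] "quickly" : N\S
  [2,7] S\(PP\NP)   <
    [2,6] PP   >
      [2,4] PP/N   <
        [2,3] "that" : S/N
        [3,4] "here" : (PP/N)\(S/N)
      [4,6] N   >
        [4,5] "the" : N/(PP\NP)
        [5,6] "cat" : PP\NP
    [6,7] "clearly" : (S\(PP\NP))\PP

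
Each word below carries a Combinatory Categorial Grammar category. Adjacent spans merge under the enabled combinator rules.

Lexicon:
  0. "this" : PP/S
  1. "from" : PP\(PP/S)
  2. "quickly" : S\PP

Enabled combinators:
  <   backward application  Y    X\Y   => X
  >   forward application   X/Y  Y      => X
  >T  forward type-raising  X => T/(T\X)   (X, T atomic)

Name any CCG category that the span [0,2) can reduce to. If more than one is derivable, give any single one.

PP

[0,3] S   <
  [0,2] PP   <
    [0,1] "this" : PP/S
    [1,2] "from" : PP\(PP/S)
  [2,3] "quickly" : S\PP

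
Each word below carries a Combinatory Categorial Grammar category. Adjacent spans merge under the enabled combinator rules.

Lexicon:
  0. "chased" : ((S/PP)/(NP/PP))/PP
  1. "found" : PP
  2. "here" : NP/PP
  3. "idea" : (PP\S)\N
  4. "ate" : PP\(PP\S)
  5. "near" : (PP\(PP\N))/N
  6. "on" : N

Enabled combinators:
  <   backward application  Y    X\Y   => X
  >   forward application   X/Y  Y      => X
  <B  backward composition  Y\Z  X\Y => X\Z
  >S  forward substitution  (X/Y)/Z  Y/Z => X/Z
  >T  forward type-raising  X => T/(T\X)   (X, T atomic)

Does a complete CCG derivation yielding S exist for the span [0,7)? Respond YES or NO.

YES

[0,7] S   >
  [0,3] S/PP   >
    [0,2] (S/PP)/(NP/PP)   >
      [0,1] "chased" : ((S/PP)/(NP/PP))/PP
      [1,2] "found" : PP
    [2,3] "here" : NP/PP
  [3,7] PP   <
    [3,5] PP\N   <B
      [3,4] "idea" : (PP\S)\N
      [4,5] "ate" : PP\(PP\S)
    [5,7] PP\(PP\N)   >
      [5,6] "near" : (PP\(PP\N))/N
      [6,7] "on" : N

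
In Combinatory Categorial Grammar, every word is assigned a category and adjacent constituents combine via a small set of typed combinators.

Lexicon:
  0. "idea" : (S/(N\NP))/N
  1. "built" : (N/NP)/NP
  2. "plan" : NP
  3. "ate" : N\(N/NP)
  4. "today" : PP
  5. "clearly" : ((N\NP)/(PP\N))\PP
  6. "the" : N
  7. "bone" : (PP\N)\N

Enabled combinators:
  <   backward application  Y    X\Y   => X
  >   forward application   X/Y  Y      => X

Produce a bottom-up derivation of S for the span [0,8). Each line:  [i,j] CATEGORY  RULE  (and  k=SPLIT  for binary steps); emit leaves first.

[0,8] S   >
  [0,4] S/(N\NP)   >
    [0,1] "idea" : (S/(N\NP))/N
    [1,4] N   <
      [1,3] N/NP   >
        [1,2] "built" : (N/NP)/NP
        [2,3] "plan" : NP
      [3,4] "ate" : N\(N/NP)
  [4,8] N\NP   >
    [4,6] (N\NP)/(PP\N)   <
      [4,5] "today" : PP
      [5,6] "clearly" : ((N\NP)/(PP\N))\PP
    [6,8] PP\N   <
      [6,7] "the" : N
      [7,8] "bone" : (PP\N)\N

[0,1] (S/(N\NP))/N  lex  "idea"
[1,2] (N/NP)/NP  lex  "built"
[2,3] NP  lex  "plan"
[1,3] N/NP  >  k=2
[3,4] N\(N/NP)  lex  "ate"
[1,4] N  <  k=3
[0,4] S/(N\NP)  >  k=1
[4,5] PP  lex  "today"
[5,6] ((N\NP)/(PP\N))\PP  lex  "clearly"
[4,6] (N\NP)/(PP\N)  <  k=5
[6,7] N  lex  "the"
[7,8] (PP\N)\N  lex  "bone"
[6,8] PP\N  <  k=7
[4,8] N\NP  >  k=6
[0,8] S  >  k=4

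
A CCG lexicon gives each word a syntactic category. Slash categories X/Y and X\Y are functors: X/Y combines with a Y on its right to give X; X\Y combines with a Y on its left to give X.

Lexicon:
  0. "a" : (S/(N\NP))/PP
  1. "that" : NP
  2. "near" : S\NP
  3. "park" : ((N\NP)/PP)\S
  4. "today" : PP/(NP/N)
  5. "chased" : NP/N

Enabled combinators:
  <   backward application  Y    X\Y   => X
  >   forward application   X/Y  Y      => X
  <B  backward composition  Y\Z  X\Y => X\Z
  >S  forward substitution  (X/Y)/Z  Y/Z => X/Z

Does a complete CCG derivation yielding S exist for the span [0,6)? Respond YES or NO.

[0,6] S   >
  [0,4] S/PP   >S
    [0,1] "a" : (S/(N\NP))/PP
    [1,4] (N\NP)/PP   <
      [1,3] S   <
        [1,2] "that" : NP
        [2,3] "near" : S\NP
      [3,4] "park" : ((N\NP)/PP)\S
  [4,6] PP   >
    [4,5] "today" : PP/(NP/N)
    [5,6] "chased" : NP/N

YES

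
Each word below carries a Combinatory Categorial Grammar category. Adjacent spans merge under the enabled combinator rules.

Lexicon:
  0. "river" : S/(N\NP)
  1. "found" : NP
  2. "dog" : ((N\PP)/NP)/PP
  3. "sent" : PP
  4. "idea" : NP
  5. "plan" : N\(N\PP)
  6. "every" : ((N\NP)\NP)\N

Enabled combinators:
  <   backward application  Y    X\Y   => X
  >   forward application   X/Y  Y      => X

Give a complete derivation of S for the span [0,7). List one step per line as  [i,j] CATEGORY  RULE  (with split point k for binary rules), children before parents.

[0,7] S   >
  [0,1] "river" : S/(N\NP)
  [1,7] N\NP   <
    [1,2] "found" : NP
    [2,7] (N\NP)\NP   <
      [2,6] N   <
        [2,5] N\PP   >
          [2,4] (N\PP)/NP   >
            [2,3] "dog" : ((N\PP)/NP)/PP
            [3,4] "sent" : PP
          [4,5] "idea" : NP
        [5,6] "plan" : N\(N\PP)
      [6,7] "every" : ((N\NP)\NP)\N

[0,1] S/(N\NP)  lex  "river"
[1,2] NP  lex  "found"
[2,3] ((N\PP)/NP)/PP  lex  "dog"
[3,4] PP  lex  "sent"
[2,4] (N\PP)/NP  >  k=3
[4,5] NP  lex  "idea"
[2,5] N\PP  >  k=4
[5,6] N\(N\PP)  lex  "plan"
[2,6] N  <  k=5
[6,7] ((N\NP)\NP)\N  lex  "every"
[2,7] (N\NP)\NP  <  k=6
[1,7] N\NP  <  k=2
[0,7] S  >  k=1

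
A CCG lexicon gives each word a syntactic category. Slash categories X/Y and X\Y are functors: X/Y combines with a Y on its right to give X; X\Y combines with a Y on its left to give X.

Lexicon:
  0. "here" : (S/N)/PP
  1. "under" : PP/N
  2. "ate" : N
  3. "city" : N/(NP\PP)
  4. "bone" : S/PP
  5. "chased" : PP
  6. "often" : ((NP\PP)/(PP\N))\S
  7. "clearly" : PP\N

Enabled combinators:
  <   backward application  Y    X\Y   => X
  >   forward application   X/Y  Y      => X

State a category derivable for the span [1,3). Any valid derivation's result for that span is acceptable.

PP

[0,8] S   >
  [0,3] S/N   >
    [0,1] "here" : (S/N)/PP
    [1,3] PP   >
      [1,2] "under" : PP/N
      [2,3] "ate" : N
  [3,8] N   >
    [3,4] "city" : N/(NP\PP)
    [4,8] NP\PP   >
      [4,7] (NP\PP)/(PP\N)   <
        [4,6] S   >
          [4,5] "bone" : S/PP
          [5,6] "chased" : PP
        [6,7] "often" : ((NP\PP)/(PP\N))\S
      [7,8] "clearly" : PP\N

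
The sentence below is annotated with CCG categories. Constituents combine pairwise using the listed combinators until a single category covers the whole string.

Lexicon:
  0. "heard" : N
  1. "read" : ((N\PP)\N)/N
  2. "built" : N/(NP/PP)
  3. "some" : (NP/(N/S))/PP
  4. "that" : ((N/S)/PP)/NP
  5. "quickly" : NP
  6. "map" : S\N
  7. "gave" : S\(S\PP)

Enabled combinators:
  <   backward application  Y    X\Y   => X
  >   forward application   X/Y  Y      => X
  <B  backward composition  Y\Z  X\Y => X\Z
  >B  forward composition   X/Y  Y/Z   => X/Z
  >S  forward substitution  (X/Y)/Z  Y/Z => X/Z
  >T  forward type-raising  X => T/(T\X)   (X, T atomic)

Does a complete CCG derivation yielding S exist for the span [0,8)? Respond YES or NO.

YES

[0,8] S   <
  [0,7] S\PP   <B
    [0,6] N\PP   <
      [0,1] "heard" : N
      [1,6] (N\PP)\N   >
        [1,2] "read" : ((N\PP)\N)/N
        [2,6] N   >
          [2,3] "built" : N/(NP/PP)
          [3,6] NP/PP   >S
            [3,4] "some" : (NP/(N/S))/PP
            [4,6] (N/S)/PP   >
              [4,5] "that" : ((N/S)/PP)/NP
              [5,6] "quickly" : NP
    [6,7] "map" : S\N
  [7,8] "gave" : S\(S\PP)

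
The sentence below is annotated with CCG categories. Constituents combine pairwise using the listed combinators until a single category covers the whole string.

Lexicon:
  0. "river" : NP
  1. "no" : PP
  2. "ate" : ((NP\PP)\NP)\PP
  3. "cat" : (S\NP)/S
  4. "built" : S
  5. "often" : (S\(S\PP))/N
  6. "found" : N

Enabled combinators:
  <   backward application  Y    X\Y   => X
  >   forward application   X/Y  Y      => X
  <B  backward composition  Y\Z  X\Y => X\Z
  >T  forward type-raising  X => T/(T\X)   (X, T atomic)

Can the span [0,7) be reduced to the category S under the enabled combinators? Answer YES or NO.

YES

[0,7] S   <
  [0,5] S\PP   <B
    [0,3] NP\PP   <
      [0,1] "river" : NP
      [1,3] (NP\PP)\NP   <
        [1,2] "no" : PP
        [2,3] "ate" : ((NP\PP)\NP)\PP
    [3,5] S\NP   >
      [3,4] "cat" : (S\NP)/S
      [4,5] "built" : S
  [5,7] S\(S\PP)   >
    [5,6] "often" : (S\(S\PP))/N
    [6,7] "found" : N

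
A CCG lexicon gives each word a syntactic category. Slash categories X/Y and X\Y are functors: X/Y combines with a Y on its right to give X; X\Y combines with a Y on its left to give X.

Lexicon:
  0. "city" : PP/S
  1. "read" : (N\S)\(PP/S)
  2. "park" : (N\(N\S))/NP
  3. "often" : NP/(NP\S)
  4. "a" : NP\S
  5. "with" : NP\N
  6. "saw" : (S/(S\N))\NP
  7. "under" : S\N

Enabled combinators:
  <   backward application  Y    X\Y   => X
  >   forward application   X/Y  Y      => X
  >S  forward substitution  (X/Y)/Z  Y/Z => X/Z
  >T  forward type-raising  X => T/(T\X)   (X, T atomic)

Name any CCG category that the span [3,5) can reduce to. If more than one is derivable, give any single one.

NP

[0,8] S   >
  [0,7] S/(S\N)   <
    [0,6] NP   <
      [0,5] N   <
        [0,2] N\S   <
          [0,1] "city" : PP/S
          [1,2] "read" : (N\S)\(PP/S)
        [2,5] N\(N\S)   >
          [2,3] "park" : (N\(N\S))/NP
          [3,5] NP   >
            [3,4] "often" : NP/(NP\S)
            [4,5] "a" : NP\S
      [5,6] "with" : NP\N
    [6,7] "saw" : (S/(S\N))\NP
  [7,8] "under" : S\N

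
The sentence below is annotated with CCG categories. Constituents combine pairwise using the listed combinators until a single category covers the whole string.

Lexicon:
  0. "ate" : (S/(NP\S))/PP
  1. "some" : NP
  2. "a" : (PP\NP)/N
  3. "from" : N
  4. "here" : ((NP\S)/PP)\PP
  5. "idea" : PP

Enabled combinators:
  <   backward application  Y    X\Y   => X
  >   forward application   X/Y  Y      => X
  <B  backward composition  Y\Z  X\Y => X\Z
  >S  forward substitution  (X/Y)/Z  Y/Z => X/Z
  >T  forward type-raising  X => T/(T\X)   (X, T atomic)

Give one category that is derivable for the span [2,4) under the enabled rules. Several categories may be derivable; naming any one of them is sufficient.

[0,6] S   >
  [0,5] S/PP   >S
    [0,1] "ate" : (S/(NP\S))/PP
    [1,5] (NP\S)/PP   <
      [1,4] PP   <
        [1,2] "some" : NP
        [2,4] PP\NP   >
          [2,3] "a" : (PP\NP)/N
          [3,4] "from" : N
      [4,5] "here" : ((NP\S)/PP)\PP
  [5,6] "idea" : PP

PP\NP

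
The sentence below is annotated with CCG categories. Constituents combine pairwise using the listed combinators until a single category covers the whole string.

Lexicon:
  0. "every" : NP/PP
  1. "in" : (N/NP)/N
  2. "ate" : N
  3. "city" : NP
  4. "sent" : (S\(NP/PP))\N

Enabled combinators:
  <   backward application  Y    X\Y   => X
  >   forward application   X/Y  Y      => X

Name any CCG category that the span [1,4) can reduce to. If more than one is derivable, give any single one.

N

[0,5] S   <
  [0,1] "every" : NP/PP
  [1,5] S\(NP/PP)   <
    [1,4] N   >
      [1,3] N/NP   >
        [1,2] "in" : (N/NP)/N
        [2,3] "ate" : N
      [3,4] "city" : NP
    [4,5] "sent" : (S\(NP/PP))\N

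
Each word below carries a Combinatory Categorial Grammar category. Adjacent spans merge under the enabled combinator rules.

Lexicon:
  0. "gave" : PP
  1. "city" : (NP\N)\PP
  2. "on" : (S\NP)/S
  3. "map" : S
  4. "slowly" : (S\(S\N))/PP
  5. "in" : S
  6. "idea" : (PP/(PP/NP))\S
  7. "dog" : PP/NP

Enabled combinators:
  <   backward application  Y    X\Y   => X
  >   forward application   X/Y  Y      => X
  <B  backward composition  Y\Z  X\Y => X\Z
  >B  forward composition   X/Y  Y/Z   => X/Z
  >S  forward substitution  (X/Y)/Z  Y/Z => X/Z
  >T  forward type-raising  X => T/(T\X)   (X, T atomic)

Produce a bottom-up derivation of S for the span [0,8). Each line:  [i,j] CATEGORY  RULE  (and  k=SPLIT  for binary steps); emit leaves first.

[0,8] S   <
  [0,4] S\N   <B
    [0,2] NP\N   <
      [0,1] "gave" : PP
      [1,2] "city" : (NP\N)\PP
    [2,4] S\NP   >
      [2,3] "on" : (S\NP)/S
      [3,4] "map" : S
  [4,8] S\(S\N)   >
    [4,5] "slowly" : (S\(S\N))/PP
    [5,8] PP   >
      [5,7] PP/(PP/NP)   <
        [5,6] "in" : S
        [6,7] "idea" : (PP/(PP/NP))\S
      [7,8] "dog" : PP/NP

[0,1] PP  lex  "gave"
[1,2] (NP\N)\PP  lex  "city"
[0,2] NP\N  <  k=1
[2,3] (S\NP)/S  lex  "on"
[3,4] S  lex  "map"
[2,4] S\NP  >  k=3
[0,4] S\N  <B  k=2
[4,5] (S\(S\N))/PP  lex  "slowly"
[5,6] S  lex  "in"
[6,7] (PP/(PP/NP))\S  lex  "idea"
[5,7] PP/(PP/NP)  <  k=6
[7,8] PP/NP  lex  "dog"
[5,8] PP  >  k=7
[4,8] S\(S\N)  >  k=5
[0,8] S  <  k=4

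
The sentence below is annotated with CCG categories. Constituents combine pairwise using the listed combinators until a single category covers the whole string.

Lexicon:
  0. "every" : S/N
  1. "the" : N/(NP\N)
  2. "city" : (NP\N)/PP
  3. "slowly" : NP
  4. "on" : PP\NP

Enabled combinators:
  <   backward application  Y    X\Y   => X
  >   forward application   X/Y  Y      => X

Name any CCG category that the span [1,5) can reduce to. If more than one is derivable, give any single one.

[0,5] S   >
  [0,1] "every" : S/N
  [1,5] N   >
    [1,2] "the" : N/(NP\N)
    [2,5] NP\N   >
      [2,3] "city" : (NP\N)/PP
      [3,5] PP   <
        [3,4] "slowly" : NP
        [4,5] "on" : PP\NP

N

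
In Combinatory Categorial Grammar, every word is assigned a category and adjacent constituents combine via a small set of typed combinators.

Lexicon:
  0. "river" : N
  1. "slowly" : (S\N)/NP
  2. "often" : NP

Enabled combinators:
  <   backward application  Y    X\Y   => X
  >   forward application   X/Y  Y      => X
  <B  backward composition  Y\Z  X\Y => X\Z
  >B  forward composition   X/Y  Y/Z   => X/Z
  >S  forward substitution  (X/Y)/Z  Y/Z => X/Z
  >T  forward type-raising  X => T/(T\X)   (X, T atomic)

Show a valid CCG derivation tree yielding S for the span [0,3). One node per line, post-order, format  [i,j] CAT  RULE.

[0,1] N  lex  "river"
[0,1] S/(S\N)  >T
[1,2] (S\N)/NP  lex  "slowly"
[2,3] NP  lex  "often"
[1,3] S\N  >  k=2
[0,3] S  >  k=1

[0,3] S   >
  [0,1] S/(S\N)   >T
    [0,1] "river" : N
  [1,3] S\N   >
    [1,2] "slowly" : (S\N)/NP
    [2,3] "often" : NP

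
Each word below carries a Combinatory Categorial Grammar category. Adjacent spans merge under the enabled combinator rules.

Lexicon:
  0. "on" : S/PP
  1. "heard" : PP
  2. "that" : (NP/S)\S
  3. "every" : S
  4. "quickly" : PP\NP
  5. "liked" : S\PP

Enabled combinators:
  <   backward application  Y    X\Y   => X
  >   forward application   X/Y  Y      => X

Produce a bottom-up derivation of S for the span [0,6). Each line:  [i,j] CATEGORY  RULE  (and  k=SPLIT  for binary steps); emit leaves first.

[0,6] S   <
  [0,5] PP   <
    [0,4] NP   >
      [0,3] NP/S   <
        [0,2] S   >
          [0,1] "on" : S/PP
          [1,2] "heard" : PP
        [2,3] "that" : (NP/S)\S
      [3,4] "every" : S
    [4,5] "quickly" : PP\NP
  [5,6] "liked" : S\PP

[0,1] S/PP  lex  "on"
[1,2] PP  lex  "heard"
[0,2] S  >  k=1
[2,3] (NP/S)\S  lex  "that"
[0,3] NP/S  <  k=2
[3,4] S  lex  "every"
[0,4] NP  >  k=3
[4,5] PP\NP  lex  "quickly"
[0,5] PP  <  k=4
[5,6] S\PP  lex  "liked"
[0,6] S  <  k=5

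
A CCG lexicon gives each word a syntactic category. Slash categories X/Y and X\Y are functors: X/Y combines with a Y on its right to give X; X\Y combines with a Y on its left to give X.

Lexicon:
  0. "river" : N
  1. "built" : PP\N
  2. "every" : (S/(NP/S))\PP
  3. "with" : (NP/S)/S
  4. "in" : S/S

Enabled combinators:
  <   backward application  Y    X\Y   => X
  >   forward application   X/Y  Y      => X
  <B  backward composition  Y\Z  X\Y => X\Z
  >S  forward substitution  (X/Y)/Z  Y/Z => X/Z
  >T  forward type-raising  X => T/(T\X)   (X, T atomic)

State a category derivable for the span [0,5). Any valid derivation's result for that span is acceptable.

[0,5] S   >
  [0,3] S/(NP/S)   <
    [0,2] PP   <
      [0,1] "river" : N
      [1,2] "built" : PP\N
    [2,3] "every" : (S/(NP/S))\PP
  [3,5] NP/S   >S
    [3,4] "with" : (NP/S)/S
    [4,5] "in" : S/S

S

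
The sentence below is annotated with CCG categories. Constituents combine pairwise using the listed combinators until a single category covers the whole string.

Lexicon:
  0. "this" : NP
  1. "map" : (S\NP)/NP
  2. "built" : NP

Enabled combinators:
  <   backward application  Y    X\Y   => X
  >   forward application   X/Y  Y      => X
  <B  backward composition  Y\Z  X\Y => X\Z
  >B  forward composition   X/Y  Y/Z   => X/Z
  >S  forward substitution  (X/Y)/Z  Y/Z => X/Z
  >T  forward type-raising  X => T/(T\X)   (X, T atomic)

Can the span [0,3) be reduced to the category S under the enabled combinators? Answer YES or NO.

YES

[0,3] S   >
  [0,1] S/(S\NP)   >T
    [0,1] "this" : NP
  [1,3] S\NP   >
    [1,2] "map" : (S\NP)/NP
    [2,3] "built" : NP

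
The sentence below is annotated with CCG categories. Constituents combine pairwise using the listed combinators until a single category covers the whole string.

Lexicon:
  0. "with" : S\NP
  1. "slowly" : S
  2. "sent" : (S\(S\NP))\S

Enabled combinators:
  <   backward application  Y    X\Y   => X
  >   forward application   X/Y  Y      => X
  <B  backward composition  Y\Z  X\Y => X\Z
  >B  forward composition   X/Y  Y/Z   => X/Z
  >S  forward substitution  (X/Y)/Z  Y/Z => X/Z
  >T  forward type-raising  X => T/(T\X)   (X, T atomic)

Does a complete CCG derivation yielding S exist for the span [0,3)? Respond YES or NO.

YES

[0,3] S   <
  [0,1] "with" : S\NP
  [1,3] S\(S\NP)   <
    [1,2] "slowly" : S
    [2,3] "sent" : (S\(S\NP))\S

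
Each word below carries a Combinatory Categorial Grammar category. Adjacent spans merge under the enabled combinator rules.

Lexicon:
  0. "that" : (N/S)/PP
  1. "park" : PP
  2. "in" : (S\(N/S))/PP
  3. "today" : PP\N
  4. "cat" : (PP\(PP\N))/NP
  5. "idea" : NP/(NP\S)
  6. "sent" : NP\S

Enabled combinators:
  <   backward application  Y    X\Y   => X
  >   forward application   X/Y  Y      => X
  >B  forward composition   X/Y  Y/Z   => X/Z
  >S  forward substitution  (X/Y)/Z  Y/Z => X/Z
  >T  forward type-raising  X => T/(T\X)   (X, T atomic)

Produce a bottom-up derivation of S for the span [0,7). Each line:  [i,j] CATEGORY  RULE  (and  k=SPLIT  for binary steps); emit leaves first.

[0,7] S   <
  [0,2] N/S   >
    [0,1] "that" : (N/S)/PP
    [1,2] "park" : PP
  [2,7] S\(N/S)   >
    [2,3] "in" : (S\(N/S))/PP
    [3,7] PP   <
      [3,4] "today" : PP\N
      [4,7] PP\(PP\N)   >
        [4,5] "cat" : (PP\(PP\N))/NP
        [5,7] NP   >
          [5,6] "idea" : NP/(NP\S)
          [6,7] "sent" : NP\S

[0,1] (N/S)/PP  lex  "that"
[1,2] PP  lex  "park"
[0,2] N/S  >  k=1
[2,3] (S\(N/S))/PP  lex  "in"
[3,4] PP\N  lex  "today"
[4,5] (PP\(PP\N))/NP  lex  "cat"
[5,6] NP/(NP\S)  lex  "idea"
[6,7] NP\S  lex  "sent"
[5,7] NP  >  k=6
[4,7] PP\(PP\N)  >  k=5
[3,7] PP  <  k=4
[2,7] S\(N/S)  >  k=3
[0,7] S  <  k=2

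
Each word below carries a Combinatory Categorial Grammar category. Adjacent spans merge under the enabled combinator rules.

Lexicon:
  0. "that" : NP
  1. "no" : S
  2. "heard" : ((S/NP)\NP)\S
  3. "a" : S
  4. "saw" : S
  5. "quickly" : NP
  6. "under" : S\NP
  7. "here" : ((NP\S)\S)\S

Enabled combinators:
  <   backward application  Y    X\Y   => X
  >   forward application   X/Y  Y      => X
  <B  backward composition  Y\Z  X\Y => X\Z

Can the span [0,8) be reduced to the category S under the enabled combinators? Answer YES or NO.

YES

[0,8] S   >
  [0,3] S/NP   <
    [0,1] "that" : NP
    [1,3] (S/NP)\NP   <
      [1,2] "no" : S
      [2,3] "heard" : ((S/NP)\NP)\S
  [3,8] NP   <
    [3,4] "a" : S
    [4,8] NP\S   <
      [4,5] "saw" : S
      [5,8] (NP\S)\S   <
        [5,7] S   <
          [5,6] "quickly" : NP
          [6,7] "under" : S\NP
        [7,8] "here" : ((NP\S)\S)\S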